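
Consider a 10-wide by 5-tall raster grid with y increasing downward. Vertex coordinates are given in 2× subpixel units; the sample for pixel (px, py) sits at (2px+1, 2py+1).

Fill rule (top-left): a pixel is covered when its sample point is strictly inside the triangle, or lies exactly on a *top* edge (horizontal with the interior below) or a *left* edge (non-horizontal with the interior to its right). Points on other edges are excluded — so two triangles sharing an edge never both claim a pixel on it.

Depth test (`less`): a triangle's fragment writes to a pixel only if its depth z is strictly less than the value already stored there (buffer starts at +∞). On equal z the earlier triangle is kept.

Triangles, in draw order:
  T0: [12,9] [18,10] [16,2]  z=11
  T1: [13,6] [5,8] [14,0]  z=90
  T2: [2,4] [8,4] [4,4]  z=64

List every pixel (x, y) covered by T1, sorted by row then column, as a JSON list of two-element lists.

T0:
  2·area = 46  (B↔C swapped to make it positive)
  edge (12, 9)→(16, 2): d=(4,-7) top-left  bias=+0
  edge (16, 2)→(18, 10): d=(2,8) right/bottom  bias=-1
  edge (18, 10)→(12, 9): d=(-6,-1) top-left  bias=+0
    (7,2)@(15, 5): e=[5,14,27] → X
    (8,2)@(17, 5): e=[19,-2,29] → .
    (7,3)@(15, 7): e=[13,18,15] → X
    (8,3)@(17, 7): e=[27,2,17] → X
    (9,3)@(19, 7): e=[41,-14,19] → .
    (6,4)@(13, 9): e=[7,38,1] → X
    (9,4)@(19, 9): e=[49,-10,7] → .
  covered (6 px):
    . . . . . . . . . .
    . . . . . . . . . .
    . . . . . . . X . .
    . . . . . . . X X .
    . . . . . . X X X .
T1:
  2·area = 46
  edge (13, 6)→(5, 8): d=(-8,2) right/bottom  bias=-1
  edge (5, 8)→(14, 0): d=(9,-8) top-left  bias=+0
  edge (14, 0)→(13, 6): d=(-1,6) right/bottom  bias=-1
    (6,0)@(13, 1): e=[40,1,5] → X
    (7,0)@(15, 1): e=[36,17,-7] → .
    (5,1)@(11, 3): e=[28,3,15] → X
    (7,1)@(15, 3): e=[20,35,-9] → .
    (4,2)@(9, 5): e=[16,5,25] → X
    (7,2)@(15, 5): e=[4,53,-11] → .
    (8,2)@(17, 5): e=[0,69,-23] → .  [on edge]
    (3,3)@(7, 7): e=[4,7,35] → X
    (4,3)@(9, 7): e=[0,23,23] → .  [on edge]
    (5,3)@(11, 7): e=[-4,39,11] → .
    (6,3)@(13, 7): e=[-8,55,-1] → .
    (0,4)@(1, 9): e=[0,-23,69] → .  [on edge]
  covered (7 px):
    . . . . . . X . . .
    . . . . . X X . . .
    . . . . X X X . . .
    . . . X . . . . . .
    . . . . . . . . . .
T2:
  degenerate (2·area = 0) — covers nothing

Result: [[6,0],[5,1],[6,1],[4,2],[5,2],[6,2],[3,3]]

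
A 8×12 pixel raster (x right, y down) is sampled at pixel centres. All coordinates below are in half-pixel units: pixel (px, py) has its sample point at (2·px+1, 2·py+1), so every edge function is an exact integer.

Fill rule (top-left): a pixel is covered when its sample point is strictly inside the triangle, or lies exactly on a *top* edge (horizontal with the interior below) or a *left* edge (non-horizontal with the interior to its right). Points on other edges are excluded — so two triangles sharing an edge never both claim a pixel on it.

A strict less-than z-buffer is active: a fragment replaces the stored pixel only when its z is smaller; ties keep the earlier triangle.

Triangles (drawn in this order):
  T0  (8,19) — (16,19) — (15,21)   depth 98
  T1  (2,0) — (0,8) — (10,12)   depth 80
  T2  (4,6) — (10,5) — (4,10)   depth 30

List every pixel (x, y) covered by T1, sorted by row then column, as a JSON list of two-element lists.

T0:
  2·area = 16
  edge (8, 19)→(16, 19): d=(8,0) top-left  bias=+0
  edge (16, 19)→(15, 21): d=(-1,2) right/bottom  bias=-1
  edge (15, 21)→(8, 19): d=(-7,-2) top-left  bias=+0
    (0,8)@(1, 17): e=[-16,32,0] → .  [on edge]
    (0,9)@(1, 19): e=[0,30,-14] → .  [on edge]
    (1,9)@(3, 19): e=[0,26,-10] → .  [on edge]
    (2,9)@(5, 19): e=[0,22,-6] → .  [on edge]
    (3,9)@(7, 19): e=[0,18,-2] → .  [on edge]
    (4,9)@(9, 19): e=[0,14,2] → X  [on edge]
    (5,9)@(11, 19): e=[0,10,6] → X  [on edge]
    (6,9)@(13, 19): e=[0,6,10] → X  [on edge]
    (7,9)@(15, 19): e=[0,2,14] → X  [on edge]
    (4,10)@(9, 21): e=[16,12,-12] → .
    (5,10)@(11, 21): e=[16,8,-8] → .
    (6,10)@(13, 21): e=[16,4,-4] → .
    (7,10)@(15, 21): e=[16,0,0] → .  [on edge]
  covered (4 px):
    . . . . . . . .
    . . . . . . . .
    . . . . . . . .
    . . . . . . . .
    . . . . . . . .
    . . . . . . . .
    . . . . . . . .
    . . . . . . . .
    . . . . . . . .
    . . . . X X X X
    . . . . . . . .
    . . . . . . . .
T1:
  2·area = 88  (B↔C swapped to make it positive)
  edge (2, 0)→(10, 12): d=(8,12) right/bottom  bias=-1
  edge (10, 12)→(0, 8): d=(-10,-4) top-left  bias=+0
  edge (0, 8)→(2, 0): d=(2,-8) top-left  bias=+0
    (1,1)@(3, 3): e=[12,62,14] → X
    (2,1)@(5, 3): e=[-12,70,30] → .
    (0,2)@(1, 5): e=[52,34,2] → X
    (2,2)@(5, 5): e=[4,50,34] → X
    (3,2)@(7, 5): e=[-20,58,50] → .
    (0,3)@(1, 7): e=[68,14,6] → X
    (3,3)@(7, 7): e=[-4,38,54] → .
    (0,4)@(1, 9): e=[84,-6,10] → .
    (1,4)@(3, 9): e=[60,2,26] → X
    (3,4)@(7, 9): e=[12,18,58] → X
    (4,4)@(9, 9): e=[-12,26,74] → .
    (1,5)@(3, 11): e=[76,-18,30] → .
  covered (11 px):
    . . . . . . . .
    . X . . . . . .
    X X X . . . . .
    X X X . . . . .
    . X X X . . . .
    . . . . X . . .
    . . . . . . . .
    . . . . . . . .
    . . . . . . . .
    . . . . . . . .
    . . . . . . . .
    . . . . . . . .
T2:
  2·area = 24
  edge (4, 6)→(10, 5): d=(6,-1) top-left  bias=+0
  edge (10, 5)→(4, 10): d=(-6,5) right/bottom  bias=-1
  edge (4, 10)→(4, 6): d=(0,-4) top-left  bias=+0
    (2,3)@(5, 7): e=[7,13,4] → X
    (3,3)@(7, 7): e=[9,3,12] → X
    (4,3)@(9, 7): e=[11,-7,20] → .
    (2,4)@(5, 9): e=[19,1,4] → X
    (3,4)@(7, 9): e=[21,-9,12] → .
    (2,5)@(5, 11): e=[31,-11,4] → .
  covered (3 px):
    . . . . . . . .
    . . . . . . . .
    . . . . . . . .
    . . X X . . . .
    . . X . . . . .
    . . . . . . . .
    . . . . . . . .
    . . . . . . . .
    . . . . . . . .
    . . . . . . . .
    . . . . . . . .
    . . . . . . . .

Result: [[1,1],[0,2],[1,2],[2,2],[0,3],[1,3],[2,3],[1,4],[2,4],[3,4],[4,5]]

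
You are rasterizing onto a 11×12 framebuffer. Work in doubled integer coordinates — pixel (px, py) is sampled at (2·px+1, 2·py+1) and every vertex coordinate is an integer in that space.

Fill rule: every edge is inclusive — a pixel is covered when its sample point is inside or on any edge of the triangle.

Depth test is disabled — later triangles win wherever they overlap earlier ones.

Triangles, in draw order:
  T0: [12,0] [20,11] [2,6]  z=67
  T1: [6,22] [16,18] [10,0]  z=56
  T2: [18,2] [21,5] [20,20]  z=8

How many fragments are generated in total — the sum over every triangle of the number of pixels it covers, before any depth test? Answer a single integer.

T0:
  2·area = 158
  edge (12, 0)→(20, 11): d=(8,11) inclusive
  edge (20, 11)→(2, 6): d=(-18,-5) inclusive
  edge (2, 6)→(12, 0): d=(10,-6) inclusive
    (5,0)@(11, 1): e=[19,135,4] → #
    (6,0)@(13, 1): e=[-3,145,16] → ·
    (3,1)@(7, 3): e=[79,79,0] → #  [on edge]
    (4,1)@(9, 3): e=[57,89,12] → #
    (6,1)@(13, 3): e=[13,109,36] → #
    (7,1)@(15, 3): e=[-9,119,48] → ·
    (2,2)@(5, 5): e=[117,33,8] → #
    (7,2)@(15, 5): e=[7,83,68] → #
    (8,2)@(17, 5): e=[-15,93,80] → ·
    (2,3)@(5, 7): e=[133,-3,28] → ·
    (3,3)@(7, 7): e=[111,7,40] → #
    (8,3)@(17, 7): e=[1,57,100] → #
  covered (20 px):
    · · · · · # · · · · ·
    · · · # # # # · · · ·
    · · # # # # # # · · ·
    · · · # # # # # # · ·
    · · · · · · # # # · ·
    · · · · · · · · · · ·
    · · · · · · · · · · ·
    · · · · · · · · · · ·
    · · · · · · · · · · ·
    · · · · · · · · · · ·
    · · · · · · · · · · ·
    · · · · · · · · · · ·
T1:
  2·area = 204  (B↔C swapped to make it positive)
  edge (6, 22)→(10, 0): d=(4,-22) inclusive
  edge (10, 0)→(16, 18): d=(6,18) inclusive
  edge (16, 18)→(6, 22): d=(-10,4) inclusive
    (5,1)@(11, 3): e=[34,0,170] → #  [on edge]
    (6,1)@(13, 3): e=[78,-36,162] → ·
    (5,2)@(11, 5): e=[42,12,150] → #
    (6,2)@(13, 5): e=[86,-24,142] → ·
    (4,3)@(9, 7): e=[6,60,138] → #
    (6,3)@(13, 7): e=[94,-12,122] → ·
    (4,4)@(9, 9): e=[14,72,118] → #
    (6,4)@(13, 9): e=[102,0,102] → #  [on edge]
    (7,4)@(15, 9): e=[146,-36,94] → ·
    (4,5)@(9, 11): e=[22,84,98] → #
    (7,5)@(15, 11): e=[154,-24,74] → ·
    (4,6)@(9, 13): e=[30,96,78] → #
    (7,7)@(15, 15): e=[170,0,34] → #  [on edge]
    (8,10)@(17, 21): e=[238,0,-34] → ·  [on edge]
  covered (27 px):
    · · · · · · · · · · ·
    · · · · · # · · · · ·
    · · · · · # · · · · ·
    · · · · # # · · · · ·
    · · · · # # # · · · ·
    · · · · # # # · · · ·
    · · · · # # # · · · ·
    · · · · # # # # · · ·
    · · · # # # # # · · ·
    · · · # # # # · · · ·
    · · · # · · · · · · ·
    · · · · · · · · · · ·
T2:
  2·area = 48
  edge (18, 2)→(21, 5): d=(3,3) inclusive
  edge (21, 5)→(20, 20): d=(-1,15) inclusive
  edge (20, 20)→(18, 2): d=(-2,-18) inclusive
    (8,0)@(17, 1): e=[0,64,-16] → ·  [on edge]
    (9,1)@(19, 3): e=[0,32,16] → #  [on edge]
    (10,1)@(21, 3): e=[-6,2,52] → ·
    (9,2)@(19, 5): e=[6,30,12] → #
    (10,2)@(21, 5): e=[0,0,48] → #  [on edge]
    (9,3)@(19, 7): e=[12,28,8] → #
    (10,3)@(21, 7): e=[6,-2,44] → ·
    (9,4)@(19, 9): e=[18,26,4] → #
    (10,4)@(21, 9): e=[12,-4,40] → ·
    (9,5)@(19, 11): e=[24,24,0] → #  [on edge]
    (10,5)@(21, 11): e=[18,-6,36] → ·
    (9,6)@(19, 13): e=[30,22,-4] → ·
  covered (6 px):
    · · · · · · · · · · ·
    · · · · · · · · · # ·
    · · · · · · · · · # #
    · · · · · · · · · # ·
    · · · · · · · · · # ·
    · · · · · · · · · # ·
    · · · · · · · · · · ·
    · · · · · · · · · · ·
    · · · · · · · · · · ·
    · · · · · · · · · · ·
    · · · · · · · · · · ·
    · · · · · · · · · · ·

Final: 53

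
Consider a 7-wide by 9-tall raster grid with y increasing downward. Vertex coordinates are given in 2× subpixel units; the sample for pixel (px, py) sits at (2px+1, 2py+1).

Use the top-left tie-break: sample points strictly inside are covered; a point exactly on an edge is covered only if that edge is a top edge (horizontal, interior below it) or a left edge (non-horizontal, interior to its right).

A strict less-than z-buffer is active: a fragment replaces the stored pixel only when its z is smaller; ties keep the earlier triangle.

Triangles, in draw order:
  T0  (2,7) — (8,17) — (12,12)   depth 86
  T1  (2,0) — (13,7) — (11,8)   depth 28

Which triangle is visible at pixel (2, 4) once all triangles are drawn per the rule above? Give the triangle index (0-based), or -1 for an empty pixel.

T0:
  2·area = 70  (B↔C swapped to make it positive)
  edge (2, 7)→(12, 12): d=(10,5) right/bottom  bias=-1
  edge (12, 12)→(8, 17): d=(-4,5) right/bottom  bias=-1
  edge (8, 17)→(2, 7): d=(-6,-10) top-left  bias=+0
    (2,4)@(5, 9): e=[5,47,18] → █
    (3,4)@(7, 9): e=[-5,37,38] → ·
    (2,5)@(5, 11): e=[25,39,6] → █
    (3,5)@(7, 11): e=[15,29,26] → █
    (4,5)@(9, 11): e=[5,19,46] → █
    (5,5)@(11, 11): e=[-5,9,66] → ·
    (2,6)@(5, 13): e=[45,31,-6] → ·
    (3,6)@(7, 13): e=[35,21,14] → █
    (5,6)@(11, 13): e=[15,1,54] → █
    (6,6)@(13, 13): e=[5,-9,74] → ·
    (3,7)@(7, 15): e=[55,13,2] → █
    (5,7)@(11, 15): e=[35,-7,42] → ·
  covered (9 px):
    · · · · · · ·
    · · · · · · ·
    · · · · · · ·
    · · · · · · ·
    · · █ · · · ·
    · · █ █ █ · ·
    · · · █ █ █ ·
    · · · █ █ · ·
    · · · · · · ·
T1:
  2·area = 25
  edge (2, 0)→(13, 7): d=(11,7) right/bottom  bias=-1
  edge (13, 7)→(11, 8): d=(-2,1) right/bottom  bias=-1
  edge (11, 8)→(2, 0): d=(-9,-8) top-left  bias=+0
    (4,2)@(9, 5): e=[6,8,11] → █
    (5,2)@(11, 5): e=[-8,6,27] → ·
    (4,3)@(9, 7): e=[28,4,-7] → ·
    (5,3)@(11, 7): e=[14,2,9] → █
    (6,3)@(13, 7): e=[0,0,25] → ·  [on edge]
    (4,4)@(9, 9): e=[50,0,-25] → ·  [on edge]
    (5,4)@(11, 9): e=[36,-2,-9] → ·
    (2,5)@(5, 11): e=[100,0,-75] → ·  [on edge]
    (0,6)@(1, 13): e=[150,0,-125] → ·  [on edge]
  covered (2 px):
    · · · · · · ·
    · · · · · · ·
    · · · · █ · ·
    · · · · · █ ·
    · · · · · · ·
    · · · · · · ·
    · · · · · · ·
    · · · · · · ·
    · · · · · · ·

Z-buffer (winner per pixel, '.' = empty):
  . . . . . . .
  . . . . . . .
  . . . . 1 . .
  . . . . . 1 .
  . . 0 . . . .
  . . 0 0 0 . .
  . . . 0 0 0 .
  . . . 0 0 . .
  . . . . . . .

Result: 0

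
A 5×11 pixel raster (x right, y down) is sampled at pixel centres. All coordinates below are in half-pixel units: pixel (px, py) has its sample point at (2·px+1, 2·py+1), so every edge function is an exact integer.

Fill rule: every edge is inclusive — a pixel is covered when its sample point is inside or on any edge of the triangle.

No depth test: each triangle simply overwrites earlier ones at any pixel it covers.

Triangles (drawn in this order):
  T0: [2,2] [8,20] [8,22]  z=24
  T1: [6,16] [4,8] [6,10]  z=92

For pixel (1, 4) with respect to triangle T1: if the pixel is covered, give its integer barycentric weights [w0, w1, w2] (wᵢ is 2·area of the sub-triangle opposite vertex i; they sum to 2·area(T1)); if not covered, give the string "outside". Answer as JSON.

T0:
  2·area = 12
  edge (2, 2)→(8, 20): d=(6,18) inclusive
  edge (8, 20)→(8, 22): d=(0,2) inclusive
  edge (8, 22)→(2, 2): d=(-6,-20) inclusive
    (1,2)@(3, 5): e=[0,10,2] → X  [on edge]
    (2,2)@(5, 5): e=[-36,6,42] → .
    (1,3)@(3, 7): e=[12,10,-10] → .
    (2,5)@(5, 11): e=[0,6,6] → X  [on edge]
    (3,5)@(7, 11): e=[-36,2,46] → .
    (2,6)@(5, 13): e=[12,6,-6] → .
    (3,8)@(7, 17): e=[0,2,10] → X  [on edge]
    (4,8)@(9, 17): e=[-36,-2,50] → .
    (3,9)@(7, 19): e=[12,2,-2] → .
  covered (3 px):
    . . . . .
    . . . . .
    . X . . .
    . . . . .
    . . . . .
    . . X . .
    . . . . .
    . . . . .
    . . . X .
    . . . . .
    . . . . .
T1:
  2·area = 12
  edge (6, 16)→(4, 8): d=(-2,-8) inclusive
  edge (4, 8)→(6, 10): d=(2,2) inclusive
  edge (6, 10)→(6, 16): d=(0,6) inclusive
    (0,2)@(1, 5): e=[-18,0,30] → .  [on edge]
    (1,3)@(3, 7): e=[-6,0,18] → .  [on edge]
    (2,4)@(5, 9): e=[6,0,6] → X  [on edge]
    (3,4)@(7, 9): e=[22,-4,-6] → .
    (2,5)@(5, 11): e=[2,4,6] → X
    (3,5)@(7, 11): e=[18,0,-6] → .  [on edge]
    (2,6)@(5, 13): e=[-2,8,6] → .
    (4,6)@(9, 13): e=[30,0,-18] → .  [on edge]
  covered (2 px):
    . . . . .
    . . . . .
    . . . . .
    . . . . .
    . . X . .
    . . X . .
    . . . . .
    . . . . .
    . . . . .
    . . . . .
    . . . . .

Result: "outside"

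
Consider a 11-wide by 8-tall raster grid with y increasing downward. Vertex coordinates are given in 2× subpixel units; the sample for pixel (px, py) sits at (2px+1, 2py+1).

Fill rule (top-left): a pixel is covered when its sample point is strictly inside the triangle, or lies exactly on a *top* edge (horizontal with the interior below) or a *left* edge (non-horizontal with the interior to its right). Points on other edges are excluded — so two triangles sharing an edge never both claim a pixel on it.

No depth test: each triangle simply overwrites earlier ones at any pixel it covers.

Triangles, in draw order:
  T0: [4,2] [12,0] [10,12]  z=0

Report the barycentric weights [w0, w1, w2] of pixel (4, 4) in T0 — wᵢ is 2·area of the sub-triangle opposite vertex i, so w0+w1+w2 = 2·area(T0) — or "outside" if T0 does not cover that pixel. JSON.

T0:
  2·area = 92
  edge (4, 2)→(12, 0): d=(8,-2) top-left  bias=+0
  edge (12, 0)→(10, 12): d=(-2,12) right/bottom  bias=-1
  edge (10, 12)→(4, 2): d=(-6,-10) top-left  bias=+0
    (4,0)@(9, 1): e=[2,34,56] → #
    (5,0)@(11, 1): e=[6,10,76] → #
    (6,0)@(13, 1): e=[10,-14,96] → ·
    (2,1)@(5, 3): e=[10,78,4] → #
    (3,1)@(7, 3): e=[14,54,24] → #
    (6,1)@(13, 3): e=[26,-18,84] → ·
    (2,2)@(5, 5): e=[26,74,-8] → ·
    (3,2)@(7, 5): e=[30,50,12] → #
    (6,2)@(13, 5): e=[42,-22,72] → ·
    (3,3)@(7, 7): e=[46,46,0] → #  [on edge]
    (5,3)@(11, 7): e=[54,-2,40] → ·
    (3,4)@(7, 9): e=[62,42,-12] → ·
  covered (12 px):
    · · · · # # · · · · ·
    · · # # # # · · · · ·
    · · · # # # · · · · ·
    · · · # # · · · · · ·
    · · · · # · · · · · ·
    · · · · · · · · · · ·
    · · · · · · · · · · ·
    · · · · · · · · · · ·

Answer: [18,8,66]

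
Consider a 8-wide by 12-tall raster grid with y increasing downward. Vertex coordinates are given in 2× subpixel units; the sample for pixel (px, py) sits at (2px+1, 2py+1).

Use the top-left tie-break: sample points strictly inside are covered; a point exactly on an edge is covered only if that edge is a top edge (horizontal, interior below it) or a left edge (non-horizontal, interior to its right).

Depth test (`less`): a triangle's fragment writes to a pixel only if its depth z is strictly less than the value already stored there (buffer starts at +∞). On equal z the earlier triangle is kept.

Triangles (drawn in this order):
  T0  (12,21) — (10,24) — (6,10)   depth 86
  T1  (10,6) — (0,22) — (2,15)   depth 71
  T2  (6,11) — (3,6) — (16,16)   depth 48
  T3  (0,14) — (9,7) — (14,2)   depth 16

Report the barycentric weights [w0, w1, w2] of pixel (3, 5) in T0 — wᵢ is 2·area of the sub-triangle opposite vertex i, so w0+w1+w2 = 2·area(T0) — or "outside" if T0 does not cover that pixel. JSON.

T0:
  2·area = 40
  edge (12, 21)→(10, 24): d=(-2,3) right/bottom  bias=-1
  edge (10, 24)→(6, 10): d=(-4,-14) top-left  bias=+0
  edge (6, 10)→(12, 21): d=(6,11) right/bottom  bias=-1
    (3,6)@(7, 13): e=[31,2,7] → █
    (4,6)@(9, 13): e=[25,30,-15] → ·
    (3,7)@(7, 15): e=[27,-6,19] → ·
    (4,8)@(9, 17): e=[17,14,9] → █
    (5,8)@(11, 17): e=[11,42,-13] → ·
    (4,9)@(9, 19): e=[13,6,21] → █
    (5,9)@(11, 19): e=[7,34,-1] → ·
    (4,10)@(9, 21): e=[9,-2,33] → ·
    (5,10)@(11, 21): e=[3,26,11] → █
    (6,10)@(13, 21): e=[-3,54,-11] → ·
    (5,11)@(11, 23): e=[-1,18,23] → ·
  covered (4 px):
    · · · · · · · ·
    · · · · · · · ·
    · · · · · · · ·
    · · · · · · · ·
    · · · · · · · ·
    · · · · · · · ·
    · · · █ · · · ·
    · · · · · · · ·
    · · · · █ · · ·
    · · · · █ · · ·
    · · · · · █ · ·
    · · · · · · · ·
T1:
  2·area = 38
  edge (10, 6)→(0, 22): d=(-10,16) right/bottom  bias=-1
  edge (0, 22)→(2, 15): d=(2,-7) top-left  bias=+0
  edge (2, 15)→(10, 6): d=(8,-9) top-left  bias=+0
    (2,6)@(5, 13): e=[10,17,11] → █
    (3,6)@(7, 13): e=[-22,31,29] → ·
    (1,7)@(3, 15): e=[22,7,9] → █
    (2,7)@(5, 15): e=[-10,21,27] → ·
    (1,8)@(3, 17): e=[2,11,25] → █
    (2,8)@(5, 17): e=[-30,25,43] → ·
    (0,9)@(1, 19): e=[14,1,23] → █
    (1,9)@(3, 19): e=[-18,15,41] → ·
    (0,10)@(1, 21): e=[-6,5,39] → ·
  covered (4 px):
    · · · · · · · ·
    · · · · · · · ·
    · · · · · · · ·
    · · · · · · · ·
    · · · · · · · ·
    · · · · · · · ·
    · · █ · · · · ·
    · █ · · · · · ·
    · █ · · · · · ·
    █ · · · · · · ·
    · · · · · · · ·
    · · · · · · · ·
T2:
  2·area = 35
  edge (6, 11)→(3, 6): d=(-3,-5) top-left  bias=+0
  edge (3, 6)→(16, 16): d=(13,10) right/bottom  bias=-1
  edge (16, 16)→(6, 11): d=(-10,-5) top-left  bias=+0
    (2,4)@(5, 9): e=[1,19,15] → █
    (3,4)@(7, 9): e=[11,-1,25] → ·
    (2,5)@(5, 11): e=[-5,45,-5] → ·
    (3,5)@(7, 11): e=[5,25,5] → █
    (4,5)@(9, 11): e=[15,5,15] → █
    (5,5)@(11, 11): e=[25,-15,25] → ·
    (3,6)@(7, 13): e=[-1,51,-15] → ·
    (4,6)@(9, 13): e=[9,31,-5] → ·
    (5,6)@(11, 13): e=[19,11,5] → █
    (6,6)@(13, 13): e=[29,-9,15] → ·
    (5,7)@(11, 15): e=[13,37,-15] → ·
  covered (4 px):
    · · · · · · · ·
    · · · · · · · ·
    · · · · · · · ·
    · · · · · · · ·
    · · █ · · · · ·
    · · · █ █ · · ·
    · · · · · █ · ·
    · · · · · · · ·
    · · · · · · · ·
    · · · · · · · ·
    · · · · · · · ·
    · · · · · · · ·
T3:
  2·area = 10  (B↔C swapped to make it positive)
  edge (0, 14)→(14, 2): d=(14,-12) top-left  bias=+0
  edge (14, 2)→(9, 7): d=(-5,5) right/bottom  bias=-1
  edge (9, 7)→(0, 14): d=(-9,7) right/bottom  bias=-1
    (7,0)@(15, 1): e=[-2,0,12] → ·  [on edge]
    (6,1)@(13, 3): e=[2,0,8] → ·  [on edge]
    (5,2)@(11, 5): e=[6,0,4] → ·  [on edge]
    (4,3)@(9, 7): e=[10,0,0] → ·  [on edge]
    (3,4)@(7, 9): e=[14,0,-4] → ·  [on edge]
    (2,5)@(5, 11): e=[18,0,-8] → ·  [on edge]
    (1,6)@(3, 13): e=[22,0,-12] → ·  [on edge]
    (0,7)@(1, 15): e=[26,0,-16] → ·  [on edge]
  covered (0 px):
    · · · · · · · ·
    · · · · · · · ·
    · · · · · · · ·
    · · · · · · · ·
    · · · · · · · ·
    · · · · · · · ·
    · · · · · · · ·
    · · · · · · · ·
    · · · · · · · ·
    · · · · · · · ·
    · · · · · · · ·
    · · · · · · · ·

Result: "outside"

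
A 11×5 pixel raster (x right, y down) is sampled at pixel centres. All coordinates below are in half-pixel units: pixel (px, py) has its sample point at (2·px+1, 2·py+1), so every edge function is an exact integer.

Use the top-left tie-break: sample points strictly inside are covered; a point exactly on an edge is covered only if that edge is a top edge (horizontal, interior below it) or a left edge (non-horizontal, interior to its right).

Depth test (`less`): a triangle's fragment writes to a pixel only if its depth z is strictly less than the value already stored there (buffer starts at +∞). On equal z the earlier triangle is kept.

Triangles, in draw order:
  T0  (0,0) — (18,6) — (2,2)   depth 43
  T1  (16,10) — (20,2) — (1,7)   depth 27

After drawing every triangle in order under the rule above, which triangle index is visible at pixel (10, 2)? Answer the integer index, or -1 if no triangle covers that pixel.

T0:
  2·area = 24
  edge (0, 0)→(18, 6): d=(18,6) right/bottom  bias=-1
  edge (18, 6)→(2, 2): d=(-16,-4) top-left  bias=+0
  edge (2, 2)→(0, 0): d=(-2,-2) top-left  bias=+0
    (0,0)@(1, 1): e=[12,12,0] → #  [on edge]
    (1,0)@(3, 1): e=[0,20,4] → ·  [on edge]
    (0,1)@(1, 3): e=[48,-20,-4] → ·
    (1,1)@(3, 3): e=[36,-12,0] → ·  [on edge]
    (3,1)@(7, 3): e=[12,4,8] → #
    (4,1)@(9, 3): e=[0,12,12] → ·  [on edge]
    (2,2)@(5, 5): e=[60,-36,0] → ·  [on edge]
    (3,2)@(7, 5): e=[48,-28,4] → ·
    (7,2)@(15, 5): e=[0,4,20] → ·  [on edge]
    (3,3)@(7, 7): e=[84,-60,0] → ·  [on edge]
    (10,3)@(21, 7): e=[0,-4,28] → ·  [on edge]
    (4,4)@(9, 9): e=[108,-84,0] → ·  [on edge]
  covered (2 px):
    # · · · · · · · · · ·
    · · · # · · · · · · ·
    · · · · · · · · · · ·
    · · · · · · · · · · ·
    · · · · · · · · · · ·
T1:
  2·area = 132  (B↔C swapped to make it positive)
  edge (16, 10)→(1, 7): d=(-15,-3) top-left  bias=+0
  edge (1, 7)→(20, 2): d=(19,-5) top-left  bias=+0
  edge (20, 2)→(16, 10): d=(-4,8) right/bottom  bias=-1
    (8,1)@(17, 3): e=[108,4,20] → #
    (9,1)@(19, 3): e=[114,14,4] → #
    (10,1)@(21, 3): e=[120,24,-12] → ·
    (4,2)@(9, 5): e=[54,2,76] → #
    (5,2)@(11, 5): e=[60,12,60] → #
    (6,2)@(13, 5): e=[66,22,44] → #
    (7,2)@(15, 5): e=[72,32,28] → #
    (9,2)@(19, 5): e=[84,52,-4] → ·
    (0,3)@(1, 7): e=[0,0,132] → #  [on edge]
    (1,3)@(3, 7): e=[6,10,116] → #
    (2,3)@(5, 7): e=[12,20,100] → #
    (3,3)@(7, 7): e=[18,30,84] → #
    (5,4)@(11, 9): e=[0,88,44] → #  [on edge]
  covered (19 px):
    · · · · · · · · · · ·
    · · · · · · · · # # ·
    · · · · # # # # # · ·
    # # # # # # # # # · ·
    · · · · · # # # · · ·

Z-buffer (winner per pixel, '.' = empty):
  0 . . . . . . . . . .
  . . . 0 . . . . 1 1 .
  . . . . 1 1 1 1 1 . .
  1 1 1 1 1 1 1 1 1 . .
  . . . . . 1 1 1 . . .

Answer: -1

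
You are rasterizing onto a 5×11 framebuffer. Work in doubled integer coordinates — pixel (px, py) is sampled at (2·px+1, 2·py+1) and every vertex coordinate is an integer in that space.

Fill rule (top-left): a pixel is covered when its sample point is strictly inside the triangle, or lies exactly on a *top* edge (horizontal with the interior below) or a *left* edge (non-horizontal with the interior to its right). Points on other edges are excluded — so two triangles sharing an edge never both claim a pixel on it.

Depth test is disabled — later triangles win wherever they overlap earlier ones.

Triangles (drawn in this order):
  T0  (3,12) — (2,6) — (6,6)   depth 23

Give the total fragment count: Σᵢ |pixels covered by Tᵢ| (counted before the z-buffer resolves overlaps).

T0:
  2·area = 24
  edge (3, 12)→(2, 6): d=(-1,-6) top-left  bias=+0
  edge (2, 6)→(6, 6): d=(4,0) top-left  bias=+0
  edge (6, 6)→(3, 12): d=(-3,6) right/bottom  bias=-1
    (1,3)@(3, 7): e=[5,4,15] → █
    (2,3)@(5, 7): e=[17,4,3] → █
    (3,3)@(7, 7): e=[29,4,-9] → ·
    (1,4)@(3, 9): e=[3,12,9] → █
    (2,4)@(5, 9): e=[15,12,-3] → ·
    (1,5)@(3, 11): e=[1,20,3] → █
    (2,5)@(5, 11): e=[13,20,-9] → ·
    (1,6)@(3, 13): e=[-1,28,-3] → ·
  covered (4 px):
    · · · · ·
    · · · · ·
    · · · · ·
    · █ █ · ·
    · █ · · ·
    · █ · · ·
    · · · · ·
    · · · · ·
    · · · · ·
    · · · · ·
    · · · · ·

Final: 4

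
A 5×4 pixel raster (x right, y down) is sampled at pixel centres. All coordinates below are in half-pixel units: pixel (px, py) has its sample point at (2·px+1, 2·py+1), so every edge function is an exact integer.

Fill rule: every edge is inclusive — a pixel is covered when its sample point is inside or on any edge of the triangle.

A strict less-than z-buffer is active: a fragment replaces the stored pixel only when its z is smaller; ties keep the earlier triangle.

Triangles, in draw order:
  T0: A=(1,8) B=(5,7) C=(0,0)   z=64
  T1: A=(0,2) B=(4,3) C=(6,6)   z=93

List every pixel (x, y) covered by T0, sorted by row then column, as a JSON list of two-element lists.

T0:
  2·area = 33  (B↔C swapped to make it positive)
  edge (1, 8)→(0, 0): d=(-1,-8) inclusive
  edge (0, 0)→(5, 7): d=(5,7) inclusive
  edge (5, 7)→(1, 8): d=(-4,1) inclusive
    (0,1)@(1, 3): e=[5,8,20] → #
    (1,1)@(3, 3): e=[21,-6,18] → ·
    (0,2)@(1, 5): e=[3,18,12] → #
    (1,2)@(3, 5): e=[19,4,10] → #
    (2,2)@(5, 5): e=[35,-10,8] → ·
    (0,3)@(1, 7): e=[1,28,4] → #
    (2,3)@(5, 7): e=[33,0,0] → #  [on edge]
    (3,3)@(7, 7): e=[49,-14,-2] → ·
  covered (6 px):
    · · · · ·
    # · · · ·
    # # · · ·
    # # # · ·
T1:
  2·area = 10
  edge (0, 2)→(4, 3): d=(4,1) inclusive
  edge (4, 3)→(6, 6): d=(2,3) inclusive
  edge (6, 6)→(0, 2): d=(-6,-4) inclusive
    (1,1)@(3, 3): e=[1,3,6] → #
    (2,1)@(5, 3): e=[-1,-3,14] → ·
    (1,2)@(3, 5): e=[9,7,-6] → ·
    (2,2)@(5, 5): e=[7,1,2] → #
    (3,2)@(7, 5): e=[5,-5,10] → ·
    (2,3)@(5, 7): e=[15,5,-10] → ·
  covered (2 px):
    · · · · ·
    · # · · ·
    · · # · ·
    · · · · ·

Result: [[0,1],[0,2],[1,2],[0,3],[1,3],[2,3]]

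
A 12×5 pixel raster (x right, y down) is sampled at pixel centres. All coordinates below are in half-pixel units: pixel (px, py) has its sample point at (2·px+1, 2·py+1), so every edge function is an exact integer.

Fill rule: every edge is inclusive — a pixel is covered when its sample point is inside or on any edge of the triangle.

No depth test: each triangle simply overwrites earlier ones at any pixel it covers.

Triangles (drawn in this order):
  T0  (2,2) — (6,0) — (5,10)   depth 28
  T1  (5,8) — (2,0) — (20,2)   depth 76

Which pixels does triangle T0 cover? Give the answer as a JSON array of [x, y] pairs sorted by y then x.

T0:
  2·area = 38
  edge (2, 2)→(6, 0): d=(4,-2) inclusive
  edge (6, 0)→(5, 10): d=(-1,10) inclusive
  edge (5, 10)→(2, 2): d=(-3,-8) inclusive
    (2,0)@(5, 1): e=[2,9,27] → #
    (3,0)@(7, 1): e=[6,-11,43] → ·
    (1,1)@(3, 3): e=[6,27,5] → #
    (3,1)@(7, 3): e=[14,-13,37] → ·
    (1,2)@(3, 5): e=[14,25,-1] → ·
    (2,2)@(5, 5): e=[18,5,15] → #
    (3,2)@(7, 5): e=[22,-15,31] → ·
    (2,3)@(5, 7): e=[26,3,9] → #
    (3,3)@(7, 7): e=[30,-17,25] → ·
    (2,4)@(5, 9): e=[34,1,3] → #
    (3,4)@(7, 9): e=[38,-19,19] → ·
  covered (6 px):
    · · # · · · · · · · · ·
    · # # · · · · · · · · ·
    · · # · · · · · · · · ·
    · · # · · · · · · · · ·
    · · # · · · · · · · · ·
T1:
  2·area = 138
  edge (5, 8)→(2, 0): d=(-3,-8) inclusive
  edge (2, 0)→(20, 2): d=(18,2) inclusive
  edge (20, 2)→(5, 8): d=(-15,6) inclusive
    (1,0)@(3, 1): e=[5,16,117] → #
    (2,0)@(5, 1): e=[21,12,105] → #
    (3,0)@(7, 1): e=[37,8,93] → #
    (4,0)@(9, 1): e=[53,4,81] → #
    (5,0)@(11, 1): e=[69,0,69] → #  [on edge]
    (6,0)@(13, 1): e=[85,-4,57] → ·
    (1,1)@(3, 3): e=[-1,52,87] → ·
    (2,1)@(5, 3): e=[15,48,75] → #
    (6,1)@(13, 3): e=[79,32,27] → #
    (7,1)@(15, 3): e=[95,28,15] → #
    (8,1)@(17, 3): e=[111,24,3] → #
    (9,1)@(19, 3): e=[127,20,-9] → ·
  covered (18 px):
    · # # # # # · · · · · ·
    · · # # # # # # # · · ·
    · · # # # # · · · · · ·
    · · # # · · · · · · · ·
    · · · · · · · · · · · ·

Answer: [[2,0],[1,1],[2,1],[2,2],[2,3],[2,4]]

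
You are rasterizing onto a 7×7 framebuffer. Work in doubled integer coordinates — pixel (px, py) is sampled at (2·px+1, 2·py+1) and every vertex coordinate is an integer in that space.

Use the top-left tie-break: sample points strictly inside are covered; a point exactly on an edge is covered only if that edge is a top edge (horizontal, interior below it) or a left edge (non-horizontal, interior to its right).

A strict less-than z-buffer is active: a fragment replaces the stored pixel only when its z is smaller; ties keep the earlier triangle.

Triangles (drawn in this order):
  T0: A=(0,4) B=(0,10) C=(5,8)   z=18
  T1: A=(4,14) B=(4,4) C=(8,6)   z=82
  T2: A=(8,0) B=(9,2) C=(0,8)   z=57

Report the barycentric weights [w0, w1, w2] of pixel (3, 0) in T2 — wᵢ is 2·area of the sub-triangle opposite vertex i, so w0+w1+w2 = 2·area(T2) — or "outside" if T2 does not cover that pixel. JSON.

T0:
  2·area = 30  (B↔C swapped to make it positive)
  edge (0, 4)→(5, 8): d=(5,4) right/bottom  bias=-1
  edge (5, 8)→(0, 10): d=(-5,2) right/bottom  bias=-1
  edge (0, 10)→(0, 4): d=(0,-6) top-left  bias=+0
    (0,2)@(1, 5): e=[1,23,6] → X
    (1,2)@(3, 5): e=[-7,19,18] → .
    (0,3)@(1, 7): e=[11,13,6] → X
    (1,3)@(3, 7): e=[3,9,18] → X
    (2,3)@(5, 7): e=[-5,5,30] → .
    (0,4)@(1, 9): e=[21,3,6] → X
    (1,4)@(3, 9): e=[13,-1,18] → .
    (0,5)@(1, 11): e=[31,-7,6] → .
  covered (4 px):
    . . . . . . .
    . . . . . . .
    X . . . . . .
    X X . . . . .
    X . . . . . .
    . . . . . . .
    . . . . . . .
T1:
  2·area = 40
  edge (4, 14)→(4, 4): d=(0,-10) top-left  bias=+0
  edge (4, 4)→(8, 6): d=(4,2) right/bottom  bias=-1
  edge (8, 6)→(4, 14): d=(-4,8) right/bottom  bias=-1
    (2,2)@(5, 5): e=[10,2,28] → X
    (3,2)@(7, 5): e=[30,-2,12] → .
    (2,3)@(5, 7): e=[10,10,20] → X
    (3,3)@(7, 7): e=[30,6,4] → X
    (4,3)@(9, 7): e=[50,2,-12] → .
    (2,4)@(5, 9): e=[10,18,12] → X
    (3,4)@(7, 9): e=[30,14,-4] → .
    (2,5)@(5, 11): e=[10,26,4] → X
    (3,5)@(7, 11): e=[30,22,-12] → .
    (2,6)@(5, 13): e=[10,34,-4] → .
  covered (5 px):
    . . . . . . .
    . . . . . . .
    . . X . . . .
    . . X X . . .
    . . X . . . .
    . . X . . . .
    . . . . . . .
T2:
  2·area = 24
  edge (8, 0)→(9, 2): d=(1,2) right/bottom  bias=-1
  edge (9, 2)→(0, 8): d=(-9,6) right/bottom  bias=-1
  edge (0, 8)→(8, 0): d=(8,-8) top-left  bias=+0
    (3,0)@(7, 1): e=[3,21,0] → X  [on edge]
    (4,0)@(9, 1): e=[-1,9,16] → .
    (2,1)@(5, 3): e=[9,15,0] → X  [on edge]
    (4,1)@(9, 3): e=[1,-9,32] → .
    (1,2)@(3, 5): e=[15,9,0] → X  [on edge]
    (2,2)@(5, 5): e=[11,-3,16] → .
    (3,2)@(7, 5): e=[7,-15,32] → .
    (0,3)@(1, 7): e=[21,3,0] → X  [on edge]
    (1,3)@(3, 7): e=[17,-9,16] → .
    (0,4)@(1, 9): e=[23,-15,16] → .
  covered (5 px):
    . . . X . . .
    . . X X . . .
    . X . . . . .
    X . . . . . .
    . . . . . . .
    . . . . . . .
    . . . . . . .

Answer: [21,0,3]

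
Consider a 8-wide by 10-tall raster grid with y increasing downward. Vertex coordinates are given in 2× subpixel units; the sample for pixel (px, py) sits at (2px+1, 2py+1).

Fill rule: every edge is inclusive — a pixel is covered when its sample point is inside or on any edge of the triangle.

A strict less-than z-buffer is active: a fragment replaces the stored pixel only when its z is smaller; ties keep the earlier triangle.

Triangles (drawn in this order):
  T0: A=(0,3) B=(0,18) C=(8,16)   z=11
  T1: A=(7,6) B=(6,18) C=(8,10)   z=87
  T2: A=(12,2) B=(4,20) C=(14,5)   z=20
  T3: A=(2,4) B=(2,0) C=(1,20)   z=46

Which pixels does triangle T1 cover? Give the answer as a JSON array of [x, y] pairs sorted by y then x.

T0:
  2·area = 120  (B↔C swapped to make it positive)
  edge (0, 3)→(8, 16): d=(8,13) inclusive
  edge (8, 16)→(0, 18): d=(-8,2) inclusive
  edge (0, 18)→(0, 3): d=(0,-15) inclusive
    (0,2)@(1, 5): e=[3,102,15] → X
    (1,2)@(3, 5): e=[-23,98,45] → .
    (0,3)@(1, 7): e=[19,86,15] → X
    (1,3)@(3, 7): e=[-7,82,45] → .
    (0,4)@(1, 9): e=[35,70,15] → X
    (1,4)@(3, 9): e=[9,66,45] → X
    (2,4)@(5, 9): e=[-17,62,75] → .
    (0,5)@(1, 11): e=[51,54,15] → X
    (2,5)@(5, 11): e=[-1,46,75] → .
    (0,6)@(1, 13): e=[67,38,15] → X
    (2,6)@(5, 13): e=[15,30,75] → X
    (3,6)@(7, 13): e=[-11,26,105] → .
  covered (15 px):
    . . . . . . . .
    . . . . . . . .
    X . . . . . . .
    X . . . . . . .
    X X . . . . . .
    X X . . . . . .
    X X X . . . . .
    X X X X . . . .
    X X . . . . . .
    . . . . . . . .
T1:
  2·area = 16  (B↔C swapped to make it positive)
  edge (7, 6)→(8, 10): d=(1,4) inclusive
  edge (8, 10)→(6, 18): d=(-2,8) inclusive
  edge (6, 18)→(7, 6): d=(1,-12) inclusive
    (3,3)@(7, 7): e=[1,14,1] → X
    (4,3)@(9, 7): e=[-7,-2,25] → .
    (3,4)@(7, 9): e=[3,10,3] → X
    (4,4)@(9, 9): e=[-5,-6,27] → .
    (3,5)@(7, 11): e=[5,6,5] → X
    (4,5)@(9, 11): e=[-3,-10,29] → .
    (3,6)@(7, 13): e=[7,2,7] → X
    (4,6)@(9, 13): e=[-1,-14,31] → .
    (3,7)@(7, 15): e=[9,-2,9] → .
  covered (4 px):
    . . . . . . . .
    . . . . . . . .
    . . . . . . . .
    . . . X . . . .
    . . . X . . . .
    . . . X . . . .
    . . . X . . . .
    . . . . . . . .
    . . . . . . . .
    . . . . . . . .
T2:
  2·area = 60  (B↔C swapped to make it positive)
  edge (12, 2)→(14, 5): d=(2,3) inclusive
  edge (14, 5)→(4, 20): d=(-10,15) inclusive
  edge (4, 20)→(12, 2): d=(8,-18) inclusive
    (5,2)@(11, 5): e=[9,45,6] → X
    (6,2)@(13, 5): e=[3,15,42] → X
    (7,2)@(15, 5): e=[-3,-15,78] → .
    (5,3)@(11, 7): e=[13,25,22] → X
    (6,3)@(13, 7): e=[7,-5,58] → .
    (4,4)@(9, 9): e=[23,35,2] → X
    (6,4)@(13, 9): e=[11,-25,74] → .
    (4,5)@(9, 11): e=[27,15,18] → X
    (5,5)@(11, 11): e=[21,-15,54] → .
    (4,6)@(9, 13): e=[31,-5,34] → .
    (3,7)@(7, 15): e=[41,5,14] → X
    (4,7)@(9, 15): e=[35,-25,50] → .
  covered (7 px):
    . . . . . . . .
    . . . . . . . .
    . . . . . X X .
    . . . . . X . .
    . . . . X X . .
    . . . . X . . .
    . . . . . . . .
    . . . X . . . .
    . . . . . . . .
    . . . . . . . .
T3:
  2·area = 4  (B↔C swapped to make it positive)
  edge (2, 4)→(1, 20): d=(-1,16) inclusive
  edge (1, 20)→(2, 0): d=(1,-20) inclusive
  edge (2, 0)→(2, 4): d=(0,4) inclusive
  covered (0 px):
    . . . . . . . .
    . . . . . . . .
    . . . . . . . .
    . . . . . . . .
    . . . . . . . .
    . . . . . . . .
    . . . . . . . .
    . . . . . . . .
    . . . . . . . .
    . . . . . . . .

Result: [[3,3],[3,4],[3,5],[3,6]]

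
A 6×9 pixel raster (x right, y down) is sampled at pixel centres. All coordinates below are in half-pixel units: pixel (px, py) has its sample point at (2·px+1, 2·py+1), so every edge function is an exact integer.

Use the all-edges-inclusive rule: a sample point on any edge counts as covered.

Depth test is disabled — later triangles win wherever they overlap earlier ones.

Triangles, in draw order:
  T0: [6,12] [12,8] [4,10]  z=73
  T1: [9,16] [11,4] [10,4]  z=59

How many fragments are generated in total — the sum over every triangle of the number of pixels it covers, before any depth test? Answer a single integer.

T0:
  2·area = 20  (B↔C swapped to make it positive)
  edge (6, 12)→(4, 10): d=(-2,-2) inclusive
  edge (4, 10)→(12, 8): d=(8,-2) inclusive
  edge (12, 8)→(6, 12): d=(-6,4) inclusive
    (0,3)@(1, 7): e=[0,-30,50] → ·  [on edge]
    (1,4)@(3, 9): e=[0,-10,30] → ·  [on edge]
    (4,4)@(9, 9): e=[12,2,6] → █
    (5,4)@(11, 9): e=[16,6,-2] → ·
    (2,5)@(5, 11): e=[0,10,10] → █  [on edge]
    (3,5)@(7, 11): e=[4,14,2] → █
    (4,5)@(9, 11): e=[8,18,-6] → ·
    (2,6)@(5, 13): e=[-4,26,-2] → ·
    (3,6)@(7, 13): e=[0,30,-10] → ·  [on edge]
    (4,7)@(9, 15): e=[0,50,-30] → ·  [on edge]
    (5,8)@(11, 17): e=[0,70,-50] → ·  [on edge]
  covered (3 px):
    · · · · · ·
    · · · · · ·
    · · · · · ·
    · · · · · ·
    · · · · █ ·
    · · █ █ · ·
    · · · · · ·
    · · · · · ·
    · · · · · ·
T1:
  2·area = 12  (B↔C swapped to make it positive)
  edge (9, 16)→(10, 4): d=(1,-12) inclusive
  edge (10, 4)→(11, 4): d=(1,0) inclusive
  edge (11, 4)→(9, 16): d=(-2,12) inclusive
  covered (0 px):
    · · · · · ·
    · · · · · ·
    · · · · · ·
    · · · · · ·
    · · · · · ·
    · · · · · ·
    · · · · · ·
    · · · · · ·
    · · · · · ·

Answer: 3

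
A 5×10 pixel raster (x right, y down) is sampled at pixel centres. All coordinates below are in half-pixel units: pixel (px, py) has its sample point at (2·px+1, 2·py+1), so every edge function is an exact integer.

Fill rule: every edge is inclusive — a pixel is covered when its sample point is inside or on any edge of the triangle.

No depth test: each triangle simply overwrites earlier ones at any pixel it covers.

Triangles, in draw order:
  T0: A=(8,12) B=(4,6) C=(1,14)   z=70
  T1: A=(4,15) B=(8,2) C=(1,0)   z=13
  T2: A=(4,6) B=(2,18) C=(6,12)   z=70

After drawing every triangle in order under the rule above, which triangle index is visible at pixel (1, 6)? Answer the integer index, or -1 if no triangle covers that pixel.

T0:
  2·area = 50  (B↔C swapped to make it positive)
  edge (8, 12)→(1, 14): d=(-7,2) inclusive
  edge (1, 14)→(4, 6): d=(3,-8) inclusive
  edge (4, 6)→(8, 12): d=(4,6) inclusive
    (1,4)@(3, 9): e=[31,1,18] → #
    (2,4)@(5, 9): e=[27,17,6] → #
    (3,4)@(7, 9): e=[23,33,-6] → ·
    (1,5)@(3, 11): e=[17,7,26] → #
    (3,5)@(7, 11): e=[9,39,2] → #
    (4,5)@(9, 11): e=[5,55,-10] → ·
    (1,6)@(3, 13): e=[3,13,34] → #
    (2,6)@(5, 13): e=[-1,29,22] → ·
    (3,6)@(7, 13): e=[-5,45,10] → ·
    (1,7)@(3, 15): e=[-11,19,42] → ·
  covered (6 px):
    · · · · ·
    · · · · ·
    · · · · ·
    · · · · ·
    · # # · ·
    · # # # ·
    · # · · ·
    · · · · ·
    · · · · ·
    · · · · ·
T1:
  2·area = 99  (B↔C swapped to make it positive)
  edge (4, 15)→(1, 0): d=(-3,-15) inclusive
  edge (1, 0)→(8, 2): d=(7,2) inclusive
  edge (8, 2)→(4, 15): d=(-4,13) inclusive
    (1,0)@(3, 1): e=[27,3,69] → #
    (2,0)@(5, 1): e=[57,-1,43] → ·
    (1,1)@(3, 3): e=[21,17,61] → #
    (2,1)@(5, 3): e=[51,13,35] → #
    (3,1)@(7, 3): e=[81,9,9] → #
    (4,1)@(9, 3): e=[111,5,-17] → ·
    (1,2)@(3, 5): e=[15,31,53] → #
    (4,2)@(9, 5): e=[105,19,-25] → ·
    (1,3)@(3, 7): e=[9,45,45] → #
    (3,3)@(7, 7): e=[69,37,-7] → ·
    (1,4)@(3, 9): e=[3,59,37] → #
    (3,4)@(7, 9): e=[63,51,-15] → ·
  covered (12 px):
    · # · · ·
    · # # # ·
    · # # # ·
    · # # · ·
    · # # · ·
    · · # · ·
    · · · · ·
    · · · · ·
    · · · · ·
    · · · · ·
T2:
  2·area = 36  (B↔C swapped to make it positive)
  edge (4, 6)→(6, 12): d=(2,6) inclusive
  edge (6, 12)→(2, 18): d=(-4,6) inclusive
  edge (2, 18)→(4, 6): d=(2,-12) inclusive
    (1,1)@(3, 3): e=[0,54,-18] → ·  [on edge]
    (2,4)@(5, 9): e=[0,18,18] → #  [on edge]
    (3,4)@(7, 9): e=[-12,6,42] → ·
    (2,5)@(5, 11): e=[4,10,22] → #
    (3,5)@(7, 11): e=[-8,-2,46] → ·
    (1,6)@(3, 13): e=[20,14,2] → #
    (3,6)@(7, 13): e=[-4,-10,50] → ·
    (1,7)@(3, 15): e=[24,6,6] → #
    (2,7)@(5, 15): e=[12,-6,30] → ·
    (3,7)@(7, 15): e=[0,-18,54] → ·  [on edge]
    (1,8)@(3, 17): e=[28,-2,10] → ·
  covered (5 px):
    · · · · ·
    · · · · ·
    · · · · ·
    · · · · ·
    · · # · ·
    · · # · ·
    · # # · ·
    · # · · ·
    · · · · ·
    · · · · ·

Z-buffer (winner per pixel, '.' = empty):
  . 1 . . .
  . 1 1 1 .
  . 1 1 1 .
  . 1 1 . .
  . 1 2 . .
  . 0 2 0 .
  . 2 2 . .
  . 2 . . .
  . . . . .
  . . . . .

Answer: 2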